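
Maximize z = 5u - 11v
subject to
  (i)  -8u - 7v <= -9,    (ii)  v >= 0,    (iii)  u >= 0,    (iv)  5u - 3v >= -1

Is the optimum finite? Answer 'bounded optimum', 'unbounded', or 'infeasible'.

unbounded

From the feasible point (9/8, 0), moving in the direction (1, 0) keeps every constraint satisfied while z increases without bound.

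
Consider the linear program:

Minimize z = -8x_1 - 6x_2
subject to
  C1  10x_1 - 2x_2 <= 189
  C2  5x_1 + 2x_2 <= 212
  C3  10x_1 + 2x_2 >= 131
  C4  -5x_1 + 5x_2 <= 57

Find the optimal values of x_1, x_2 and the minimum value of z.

x_1 = 1059/40, x_2 = 303/8, minimum z = -8781/20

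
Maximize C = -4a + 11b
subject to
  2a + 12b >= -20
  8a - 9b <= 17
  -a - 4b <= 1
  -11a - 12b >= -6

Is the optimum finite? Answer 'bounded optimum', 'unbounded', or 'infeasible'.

unbounded

From the feasible point (9/8, -17/32), moving in the direction (-4, 1) keeps every constraint satisfied while C increases without bound.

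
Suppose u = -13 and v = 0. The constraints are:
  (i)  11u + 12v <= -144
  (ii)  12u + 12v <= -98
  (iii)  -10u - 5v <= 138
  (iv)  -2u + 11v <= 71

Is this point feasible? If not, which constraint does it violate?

Constraint (i): 11u + 12v = -143, which is not ≤ -144. All other constraints are satisfied.

not feasible — violates (i)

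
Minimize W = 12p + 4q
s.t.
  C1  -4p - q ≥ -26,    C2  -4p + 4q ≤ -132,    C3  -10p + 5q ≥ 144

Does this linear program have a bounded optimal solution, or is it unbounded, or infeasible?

From the feasible point (-309/5, -474/5), moving in the direction (-5, -10) keeps every constraint satisfied while W decreases without bound.

unbounded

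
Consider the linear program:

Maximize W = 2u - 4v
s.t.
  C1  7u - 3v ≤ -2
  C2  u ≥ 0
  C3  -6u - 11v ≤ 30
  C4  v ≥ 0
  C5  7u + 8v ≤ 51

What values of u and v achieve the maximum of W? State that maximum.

Feasible corners and W = 2u - 4v:
  (0, 2/3) → W = -8/3
  (137/77, 53/11) → W = -110/7
  (0, 51/8) → W = -51/2

u = 0, v = 2/3, maximum W = -8/3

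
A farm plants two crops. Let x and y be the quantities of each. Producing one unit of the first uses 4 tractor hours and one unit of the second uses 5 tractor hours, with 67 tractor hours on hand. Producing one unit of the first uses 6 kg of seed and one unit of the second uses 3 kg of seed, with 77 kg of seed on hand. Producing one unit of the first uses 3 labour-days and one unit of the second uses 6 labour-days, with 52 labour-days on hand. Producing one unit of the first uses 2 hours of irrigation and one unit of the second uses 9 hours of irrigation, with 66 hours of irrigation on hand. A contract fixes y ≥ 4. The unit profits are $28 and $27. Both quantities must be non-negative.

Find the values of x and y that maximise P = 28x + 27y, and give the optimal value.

x = 28/3, y = 4, maximum P = 1108/3

Vertices and P = 28x + 27y:
  (0, 22/3) → P = 198
  (0, 4) → P = 108
  (24/5, 94/15) → P = 1518/5
  (28/3, 4) → P = 1108/3

The binding constraints are 3x + 6y = 52 and y = 4.
Solving simultaneously gives x = 28/3, y = 4.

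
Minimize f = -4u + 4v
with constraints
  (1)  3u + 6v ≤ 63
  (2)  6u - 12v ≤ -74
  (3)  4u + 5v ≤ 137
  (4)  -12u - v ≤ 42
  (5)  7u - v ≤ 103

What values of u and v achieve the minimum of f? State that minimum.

u = 13/3, v = 25/3, minimum f = 16

Vertices and f = -4u + 4v:
  (13/3, 25/3) → f = 16
  (-105/23, 294/23) → f = 1596/23
  (-289/75, 106/25) → f = 2428/75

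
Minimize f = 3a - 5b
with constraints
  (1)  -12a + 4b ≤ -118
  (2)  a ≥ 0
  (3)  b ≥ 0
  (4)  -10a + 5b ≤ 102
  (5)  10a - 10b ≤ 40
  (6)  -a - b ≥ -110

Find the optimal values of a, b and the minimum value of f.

a = 279/8, b = 601/8, minimum f = -271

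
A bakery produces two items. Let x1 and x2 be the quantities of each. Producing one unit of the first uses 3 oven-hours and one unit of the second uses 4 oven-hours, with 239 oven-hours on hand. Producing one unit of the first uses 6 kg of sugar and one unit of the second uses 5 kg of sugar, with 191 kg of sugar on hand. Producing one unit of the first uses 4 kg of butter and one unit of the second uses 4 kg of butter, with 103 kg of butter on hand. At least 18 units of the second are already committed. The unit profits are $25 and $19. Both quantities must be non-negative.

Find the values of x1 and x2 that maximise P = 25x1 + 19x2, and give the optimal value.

x1 = 31/4, x2 = 18, maximum P = 2143/4

Feasible corners and P = 25x1 + 19x2:
  (0, 103/4) → P = 1957/4
  (0, 18) → P = 342
  (31/4, 18) → P = 2143/4

The binding constraints are 4x1 + 4x2 = 103 and x2 = 18.
Solving simultaneously gives x1 = 31/4, x2 = 18.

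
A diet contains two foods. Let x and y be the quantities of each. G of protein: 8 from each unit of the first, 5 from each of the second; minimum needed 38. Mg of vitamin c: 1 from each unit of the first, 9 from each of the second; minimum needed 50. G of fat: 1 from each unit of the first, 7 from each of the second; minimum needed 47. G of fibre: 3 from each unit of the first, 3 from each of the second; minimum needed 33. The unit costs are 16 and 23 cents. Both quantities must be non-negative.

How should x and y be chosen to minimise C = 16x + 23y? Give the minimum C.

Extreme points and C = 16x + 23y:
  (0, 11) → C = 253
  (50, 0) → C = 800
  (73/2, 3/2) → C = 1237/2
  (5, 6) → C = 218
The feasible region is unbounded (it extends along (0, 1), (1, 0)), but C strictly increases along every unbounded feasible direction, so there is no improving ray and the minimum is attained at a vertex.

The optimum lies where x + 7y = 47 and 3x + 3y = 33.
Solving simultaneously gives x = 5, y = 6.

x = 5, y = 6, minimum C = 218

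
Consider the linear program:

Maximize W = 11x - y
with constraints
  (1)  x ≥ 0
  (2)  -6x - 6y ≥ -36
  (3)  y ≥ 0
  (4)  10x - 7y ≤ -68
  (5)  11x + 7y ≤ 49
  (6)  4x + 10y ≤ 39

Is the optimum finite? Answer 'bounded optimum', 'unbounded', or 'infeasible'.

infeasible

The boundaries x = 0 and y = 0 meet at (0, 0), but that point violates 10x - 7y ≤ -68. Every candidate vertex is excluded by some other constraint, so the feasible region is empty.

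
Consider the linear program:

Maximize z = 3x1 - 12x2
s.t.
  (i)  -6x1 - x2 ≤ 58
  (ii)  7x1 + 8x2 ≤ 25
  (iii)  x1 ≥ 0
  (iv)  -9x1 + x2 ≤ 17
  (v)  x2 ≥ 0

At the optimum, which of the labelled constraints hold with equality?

Corner points and z = 3x1 - 12x2:
  (0, 25/8) → z = -75/2
  (25/7, 0) → z = 75/7
  (0, 0) → z = 0

The maximum is at (25/7, 0). Substituting into each constraint, equality holds for (ii) and (v); the remaining constraints have slack.

(ii) and (v)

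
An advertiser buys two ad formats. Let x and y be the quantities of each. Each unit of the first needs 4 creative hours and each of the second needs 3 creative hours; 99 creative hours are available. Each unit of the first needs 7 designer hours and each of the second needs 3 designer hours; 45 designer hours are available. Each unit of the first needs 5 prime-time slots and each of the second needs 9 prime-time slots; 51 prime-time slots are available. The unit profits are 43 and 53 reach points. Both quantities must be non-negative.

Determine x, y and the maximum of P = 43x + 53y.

Corner points and P = 43x + 53y:
  (0, 0) → P = 0
  (0, 17/3) → P = 901/3
  (45/7, 0) → P = 1935/7
  (21/4, 11/4) → P = 743/2

x = 21/4, y = 11/4, maximum P = 743/2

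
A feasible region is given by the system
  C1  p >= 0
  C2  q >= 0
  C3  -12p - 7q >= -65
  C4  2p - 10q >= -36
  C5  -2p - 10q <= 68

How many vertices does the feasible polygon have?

The feasible vertices (each the meet of two boundaries and inside every other half-plane) are:
  (0, 0)
  (0, 18/5)
  (65/12, 0)
  (199/67, 281/67)

4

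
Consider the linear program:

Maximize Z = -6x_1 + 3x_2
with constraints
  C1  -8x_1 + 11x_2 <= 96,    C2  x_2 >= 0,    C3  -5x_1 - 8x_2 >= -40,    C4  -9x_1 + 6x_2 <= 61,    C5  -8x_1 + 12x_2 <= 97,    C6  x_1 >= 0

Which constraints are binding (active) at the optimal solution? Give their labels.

C3 and C6

Feasible corners and Z = -6x_1 + 3x_2:
  (8, 0) → Z = -48
  (0, 0) → Z = 0
  (0, 5) → Z = 15

The maximum is at (0, 5). Substituting into each constraint, equality holds for C3 and C6; the remaining constraints have slack.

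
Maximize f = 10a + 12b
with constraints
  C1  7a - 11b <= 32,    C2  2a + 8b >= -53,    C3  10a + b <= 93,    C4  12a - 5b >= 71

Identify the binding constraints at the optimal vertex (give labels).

C3 and C4

Vertices and f = 10a + 12b:
  (1055/117, 331/117) → f = 14522/117
  (621/97, 113/97) → f = 78
  (268/31, 203/31) → f = 5116/31

The maximum is at (268/31, 203/31). Substituting into each constraint, equality holds for C3 and C4; the remaining constraints have slack.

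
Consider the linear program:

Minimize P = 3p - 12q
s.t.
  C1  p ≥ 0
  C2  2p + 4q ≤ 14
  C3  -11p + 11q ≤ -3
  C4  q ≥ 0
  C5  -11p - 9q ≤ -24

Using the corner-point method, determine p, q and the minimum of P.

p = 83/33, q = 74/33, minimum P = -213/11

Feasible corners and P = 3p - 12q:
  (83/33, 74/33) → P = -213/11
  (7, 0) → P = 21
  (291/220, 21/20) → P = -1899/220
  (24/11, 0) → P = 72/11

The binding constraints are 2p + 4q = 14 and -11p + 11q = -3.
Solving simultaneously gives p = 83/33, q = 74/33.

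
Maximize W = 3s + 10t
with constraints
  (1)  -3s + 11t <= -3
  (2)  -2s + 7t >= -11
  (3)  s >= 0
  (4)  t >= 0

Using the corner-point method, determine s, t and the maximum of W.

Extreme points and W = 3s + 10t:
  (100, 27) → W = 570
  (1, 0) → W = 3
  (11/2, 0) → W = 33/2

s = 100, t = 27, maximum W = 570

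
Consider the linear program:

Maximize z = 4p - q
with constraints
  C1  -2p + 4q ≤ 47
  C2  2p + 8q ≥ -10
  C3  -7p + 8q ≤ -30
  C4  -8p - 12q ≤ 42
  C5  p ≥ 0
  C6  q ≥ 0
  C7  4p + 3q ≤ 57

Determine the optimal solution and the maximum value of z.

Extreme points and z = 4p - q:
  (30/7, 0) → z = 120/7
  (546/53, 279/53) → z = 1905/53
  (57/4, 0) → z = 57

The optimum lies where q = 0 and 4p + 3q = 57.
Solving simultaneously gives p = 57/4, q = 0.

p = 57/4, q = 0, maximum z = 57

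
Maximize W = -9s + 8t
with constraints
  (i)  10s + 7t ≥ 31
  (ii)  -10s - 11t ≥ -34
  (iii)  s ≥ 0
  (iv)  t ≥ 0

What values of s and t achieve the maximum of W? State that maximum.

Corner points and W = -9s + 8t:
  (103/40, 3/4) → W = -687/40
  (31/10, 0) → W = -279/10
  (17/5, 0) → W = -153/5

s = 103/40, t = 3/4, maximum W = -687/40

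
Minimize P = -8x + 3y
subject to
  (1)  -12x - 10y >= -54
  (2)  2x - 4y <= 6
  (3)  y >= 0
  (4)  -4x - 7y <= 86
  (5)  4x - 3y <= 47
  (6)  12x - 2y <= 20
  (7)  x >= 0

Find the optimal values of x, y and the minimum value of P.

x = 5/3, y = 0, minimum P = -40/3

Feasible corners and P = -8x + 3y:
  (77/36, 17/6) → P = -155/18
  (0, 27/5) → P = 81/5
  (5/3, 0) → P = -40/3
  (0, 0) → P = 0

The binding constraints are y = 0 and 12x - 2y = 20.
Solving simultaneously gives x = 5/3, y = 0.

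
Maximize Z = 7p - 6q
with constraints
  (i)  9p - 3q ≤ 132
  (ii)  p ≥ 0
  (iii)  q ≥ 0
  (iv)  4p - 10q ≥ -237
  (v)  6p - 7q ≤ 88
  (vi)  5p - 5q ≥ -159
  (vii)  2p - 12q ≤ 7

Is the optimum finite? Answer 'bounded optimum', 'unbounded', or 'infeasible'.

Vertices and Z = 7p - 6q:
  (677/26, 887/26) → Z = -583/26
  (521/34, 67/34) → Z = 3245/34
  (0, 0) → Z = 0
  (0, 237/10) → Z = -711/5
  (7/2, 0) → Z = 49/2
The feasible region has finitely many vertices and no improving ray; the maximum is 3245/34 at (521/34, 67/34).

bounded optimum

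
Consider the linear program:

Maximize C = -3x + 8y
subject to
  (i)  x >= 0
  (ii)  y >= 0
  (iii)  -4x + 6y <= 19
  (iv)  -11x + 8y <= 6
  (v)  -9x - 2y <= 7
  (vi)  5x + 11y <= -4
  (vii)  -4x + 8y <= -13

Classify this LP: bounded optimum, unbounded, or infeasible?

The boundaries x = 0 and -9x - 2y = 7 meet at (0, -7/2), but that point violates y ≥ 0. Every candidate vertex is excluded by some other constraint, so the feasible region is empty.

infeasible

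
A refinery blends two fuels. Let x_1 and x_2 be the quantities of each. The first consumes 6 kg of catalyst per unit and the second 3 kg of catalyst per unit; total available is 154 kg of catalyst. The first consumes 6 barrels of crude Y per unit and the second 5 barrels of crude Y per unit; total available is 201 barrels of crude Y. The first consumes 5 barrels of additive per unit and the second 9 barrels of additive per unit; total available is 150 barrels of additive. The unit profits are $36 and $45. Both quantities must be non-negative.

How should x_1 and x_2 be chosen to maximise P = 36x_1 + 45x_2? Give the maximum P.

Vertices and P = 36x_1 + 45x_2:
  (0, 0) → P = 0
  (0, 50/3) → P = 750
  (77/3, 0) → P = 924
  (24, 10/3) → P = 1014

x_1 = 24, x_2 = 10/3, maximum P = 1014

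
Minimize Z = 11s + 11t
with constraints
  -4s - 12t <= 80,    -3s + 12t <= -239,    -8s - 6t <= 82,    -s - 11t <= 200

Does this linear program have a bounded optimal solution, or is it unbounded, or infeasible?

Vertices and Z = 11s + 11t:
  (159/7, -299/21) → Z = 1958/21
  (95/2, -45/2) → Z = 275
The feasible region has finitely many vertices and no improving ray; the minimum is 1958/21 at (159/7, -299/21).

bounded optimum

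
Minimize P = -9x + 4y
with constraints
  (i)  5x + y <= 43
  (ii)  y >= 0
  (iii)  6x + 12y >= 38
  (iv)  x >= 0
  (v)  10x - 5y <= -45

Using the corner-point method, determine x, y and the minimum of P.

Vertices and P = -9x + 4y:
  (0, 43) → P = 172
  (34/7, 131/7) → P = 218/7
  (0, 9) → P = 36

The optimum lies where 5x + y = 43 and 10x - 5y = -45.
Solving simultaneously gives x = 34/7, y = 131/7.

x = 34/7, y = 131/7, minimum P = 218/7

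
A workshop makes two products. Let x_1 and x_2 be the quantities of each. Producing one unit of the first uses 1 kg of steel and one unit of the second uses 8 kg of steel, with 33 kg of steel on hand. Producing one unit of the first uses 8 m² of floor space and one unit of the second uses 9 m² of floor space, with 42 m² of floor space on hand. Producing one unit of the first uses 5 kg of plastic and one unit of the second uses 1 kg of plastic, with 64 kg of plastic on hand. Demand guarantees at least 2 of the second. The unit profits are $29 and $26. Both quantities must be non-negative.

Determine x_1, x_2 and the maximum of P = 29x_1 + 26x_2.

Feasible corners and P = 29x_1 + 26x_2:
  (0, 33/8) → P = 429/4
  (0, 2) → P = 52
  (39/55, 222/55) → P = 6903/55
  (3, 2) → P = 139

At the optimal vertex, 8x_1 + 9x_2 = 42 and x_2 = 2.
Solving simultaneously gives x_1 = 3, x_2 = 2.

x_1 = 3, x_2 = 2, maximum P = 139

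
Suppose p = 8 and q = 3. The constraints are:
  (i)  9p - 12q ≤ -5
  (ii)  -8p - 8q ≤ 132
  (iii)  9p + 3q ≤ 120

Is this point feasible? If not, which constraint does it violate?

not feasible — violates (i)

Constraint (i): 9p - 12q = 36, which is not ≤ -5. All other constraints are satisfied.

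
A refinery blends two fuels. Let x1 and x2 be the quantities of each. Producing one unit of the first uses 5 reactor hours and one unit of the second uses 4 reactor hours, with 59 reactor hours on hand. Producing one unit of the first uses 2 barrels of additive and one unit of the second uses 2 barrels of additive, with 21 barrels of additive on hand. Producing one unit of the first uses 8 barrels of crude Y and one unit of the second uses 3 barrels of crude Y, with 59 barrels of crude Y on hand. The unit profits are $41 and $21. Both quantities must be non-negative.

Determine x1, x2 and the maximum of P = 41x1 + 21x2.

x1 = 11/2, x2 = 5, maximum P = 661/2

Corner points and P = 41x1 + 21x2:
  (0, 0) → P = 0
  (0, 21/2) → P = 441/2
  (59/8, 0) → P = 2419/8
  (11/2, 5) → P = 661/2

At the optimal vertex, 2x1 + 2x2 = 21 and 8x1 + 3x2 = 59.
Solving simultaneously gives x1 = 11/2, x2 = 5.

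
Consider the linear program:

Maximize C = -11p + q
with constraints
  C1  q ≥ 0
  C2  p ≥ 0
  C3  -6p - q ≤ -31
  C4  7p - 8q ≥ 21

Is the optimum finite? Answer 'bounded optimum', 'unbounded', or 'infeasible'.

Corner points and C = -11p + q:
  (31/6, 0) → C = -341/6
  (269/55, 91/55) → C = -2868/55
The feasible region has finitely many vertices and no improving ray; the maximum is -2868/55 at (269/55, 91/55).

bounded optimum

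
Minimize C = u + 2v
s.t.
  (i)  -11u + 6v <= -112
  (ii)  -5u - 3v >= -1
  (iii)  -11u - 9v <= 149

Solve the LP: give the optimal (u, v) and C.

Extreme points and C = u + 2v:
  (38/7, -61/7) → C = -12
  (38/55, -87/5) → C = -1876/55
  (38, -63) → C = -88

The binding constraints are -5u - 3v = -1 and -11u - 9v = 149.
Solving simultaneously gives u = 38, v = -63.

u = 38, v = -63, minimum C = -88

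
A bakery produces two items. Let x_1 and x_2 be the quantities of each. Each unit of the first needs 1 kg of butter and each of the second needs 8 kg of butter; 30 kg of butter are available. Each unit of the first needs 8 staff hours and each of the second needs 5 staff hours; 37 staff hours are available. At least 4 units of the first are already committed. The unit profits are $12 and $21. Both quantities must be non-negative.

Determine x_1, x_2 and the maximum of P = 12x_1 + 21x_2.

x_1 = 4, x_2 = 1, maximum P = 69

Corner points and P = 12x_1 + 21x_2:
  (37/8, 0) → P = 111/2
  (4, 0) → P = 48
  (4, 1) → P = 69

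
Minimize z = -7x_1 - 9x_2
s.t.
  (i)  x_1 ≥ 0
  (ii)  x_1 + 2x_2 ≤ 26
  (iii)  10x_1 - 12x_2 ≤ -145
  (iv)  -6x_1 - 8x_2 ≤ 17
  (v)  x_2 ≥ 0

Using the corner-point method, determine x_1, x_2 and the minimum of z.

x_1 = 11/16, x_2 = 405/32, minimum z = -3799/32

Feasible corners and z = -7x_1 - 9x_2:
  (0, 13) → z = -117
  (0, 145/12) → z = -435/4
  (11/16, 405/32) → z = -3799/32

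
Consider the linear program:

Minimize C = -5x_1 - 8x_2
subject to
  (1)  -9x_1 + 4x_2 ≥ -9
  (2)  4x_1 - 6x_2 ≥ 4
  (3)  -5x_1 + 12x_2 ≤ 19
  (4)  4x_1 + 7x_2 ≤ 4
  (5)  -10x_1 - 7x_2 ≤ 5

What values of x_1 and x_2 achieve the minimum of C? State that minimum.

Extreme points and C = -5x_1 - 8x_2:
  (1, 0) → C = -5
  (43/103, -135/103) → C = 865/103
  (-1/44, -15/22) → C = 245/44

x_1 = 1, x_2 = 0, minimum C = -5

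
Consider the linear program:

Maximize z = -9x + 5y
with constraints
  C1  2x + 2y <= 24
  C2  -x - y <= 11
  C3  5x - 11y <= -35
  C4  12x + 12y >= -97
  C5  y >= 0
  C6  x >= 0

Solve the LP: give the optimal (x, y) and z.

x = 0, y = 12, maximum z = 60

Corner points and z = -9x + 5y:
  (97/16, 95/16) → z = -199/8
  (0, 12) → z = 60
  (0, 35/11) → z = 175/11

The optimum lies where 2x + 2y = 24 and x = 0.
Solving simultaneously gives x = 0, y = 12.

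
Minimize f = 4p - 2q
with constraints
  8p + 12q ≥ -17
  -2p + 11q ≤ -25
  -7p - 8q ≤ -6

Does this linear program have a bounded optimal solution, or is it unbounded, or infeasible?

bounded optimum

Vertices and f = 4p - 2q:
  (52/5, -167/20) → f = 583/10
  (266/93, -163/93) → f = 1390/93
The feasible region has finitely many vertices and no improving ray; the minimum is 1390/93 at (266/93, -163/93).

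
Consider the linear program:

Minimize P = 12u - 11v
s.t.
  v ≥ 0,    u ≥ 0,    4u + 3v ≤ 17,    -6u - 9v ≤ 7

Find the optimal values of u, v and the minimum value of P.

u = 0, v = 17/3, minimum P = -187/3

Corner points and P = 12u - 11v:
  (0, 0) → P = 0
  (17/4, 0) → P = 51
  (0, 17/3) → P = -187/3

The optimum lies where u = 0 and 4u + 3v = 17.
Solving simultaneously gives u = 0, v = 17/3.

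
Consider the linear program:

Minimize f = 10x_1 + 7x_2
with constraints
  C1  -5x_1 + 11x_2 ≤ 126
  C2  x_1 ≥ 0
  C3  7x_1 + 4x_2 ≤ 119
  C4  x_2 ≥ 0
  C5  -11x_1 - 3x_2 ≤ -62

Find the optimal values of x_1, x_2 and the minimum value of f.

Feasible corners and f = 10x_1 + 7x_2:
  (805/97, 1477/97) → f = 18389/97
  (38/17, 212/17) → f = 1864/17
  (17, 0) → f = 170
  (62/11, 0) → f = 620/11

At the optimal vertex, x_2 = 0 and -11x_1 - 3x_2 = -62.
Solving simultaneously gives x_1 = 62/11, x_2 = 0.

x_1 = 62/11, x_2 = 0, minimum f = 620/11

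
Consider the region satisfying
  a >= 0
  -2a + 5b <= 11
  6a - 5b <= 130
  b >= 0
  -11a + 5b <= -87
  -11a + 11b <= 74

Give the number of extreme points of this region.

Of the 15 pairwise boundary intersections, those satisfying every inequality are:
  (141/4, 163/10)
  (98/9, 59/9)
  (65/3, 0)
  (87/11, 0)

4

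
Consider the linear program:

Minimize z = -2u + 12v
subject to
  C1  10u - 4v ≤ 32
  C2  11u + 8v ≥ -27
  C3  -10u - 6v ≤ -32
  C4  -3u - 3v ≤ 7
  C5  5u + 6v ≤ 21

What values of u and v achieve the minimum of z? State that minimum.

u = 16/5, v = 0, minimum z = -32/5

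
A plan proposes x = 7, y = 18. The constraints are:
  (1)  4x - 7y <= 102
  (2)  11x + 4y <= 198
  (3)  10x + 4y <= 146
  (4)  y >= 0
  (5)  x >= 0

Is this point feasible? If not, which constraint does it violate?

feasible

(1): -98 ≤ 102 ✓
(2): 149 ≤ 198 ✓
(3): 142 ≤ 146 ✓
(4): 18 ≥ 0 ✓
(5): 7 ≥ 0 ✓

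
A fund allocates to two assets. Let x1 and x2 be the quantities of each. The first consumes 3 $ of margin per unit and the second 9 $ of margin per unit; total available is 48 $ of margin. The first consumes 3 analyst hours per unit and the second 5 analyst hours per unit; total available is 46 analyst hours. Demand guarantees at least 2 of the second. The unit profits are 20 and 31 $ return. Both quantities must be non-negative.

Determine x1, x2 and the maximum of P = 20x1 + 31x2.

Extreme points and P = 20x1 + 31x2:
  (0, 16/3) → P = 496/3
  (0, 2) → P = 62
  (10, 2) → P = 262

The optimum lies where 3x1 + 9x2 = 48 and x2 = 2.
Solving simultaneously gives x1 = 10, x2 = 2.

x1 = 10, x2 = 2, maximum P = 262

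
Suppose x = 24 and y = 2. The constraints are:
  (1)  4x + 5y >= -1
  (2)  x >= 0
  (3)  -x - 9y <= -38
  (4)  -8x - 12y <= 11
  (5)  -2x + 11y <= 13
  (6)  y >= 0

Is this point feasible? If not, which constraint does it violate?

(1): 106 ≥ -1 ✓
(2): 24 ≥ 0 ✓
(3): -42 ≤ -38 ✓
(4): -216 ≤ 11 ✓
(5): -26 ≤ 13 ✓
(6): 2 ≥ 0 ✓

feasible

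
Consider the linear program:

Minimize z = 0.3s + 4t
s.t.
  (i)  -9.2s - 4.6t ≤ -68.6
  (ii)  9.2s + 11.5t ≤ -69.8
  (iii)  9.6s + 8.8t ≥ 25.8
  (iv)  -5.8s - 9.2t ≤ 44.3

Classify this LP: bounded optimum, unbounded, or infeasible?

The boundaries -9.2s - 4.6t = -68.6 and 9.6s + 8.8t = 25.8 meet at (2425/184, -1053/92), but that point violates 9.2s + 11.5t ≤ -69.8. Every candidate vertex is excluded by some other constraint, so the feasible region is empty.

infeasible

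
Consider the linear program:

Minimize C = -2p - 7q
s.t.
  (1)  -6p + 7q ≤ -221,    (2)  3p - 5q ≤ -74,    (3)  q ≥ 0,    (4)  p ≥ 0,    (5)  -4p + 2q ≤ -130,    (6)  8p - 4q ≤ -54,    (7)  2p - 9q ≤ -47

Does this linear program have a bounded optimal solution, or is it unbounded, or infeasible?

infeasible

Constraints -4p + 2q ≤ -130 and 8p - 4q ≤ -54 have parallel boundaries but demand opposite sides — no point can satisfy both, so the region is empty.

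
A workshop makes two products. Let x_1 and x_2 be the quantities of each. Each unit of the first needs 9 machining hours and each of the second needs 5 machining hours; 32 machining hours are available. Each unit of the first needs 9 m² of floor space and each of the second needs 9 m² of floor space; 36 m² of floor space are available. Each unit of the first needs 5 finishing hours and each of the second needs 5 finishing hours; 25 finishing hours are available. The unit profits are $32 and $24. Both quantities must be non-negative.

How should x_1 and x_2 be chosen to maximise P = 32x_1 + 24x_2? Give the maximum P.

x_1 = 3, x_2 = 1, maximum P = 120

Extreme points and P = 32x_1 + 24x_2:
  (0, 0) → P = 0
  (0, 4) → P = 96
  (32/9, 0) → P = 1024/9
  (3, 1) → P = 120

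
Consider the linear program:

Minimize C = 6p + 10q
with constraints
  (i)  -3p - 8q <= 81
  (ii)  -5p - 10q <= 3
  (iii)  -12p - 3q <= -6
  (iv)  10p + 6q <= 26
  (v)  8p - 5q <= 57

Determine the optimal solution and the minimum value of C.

p = 23/35, q = -22/35, minimum C = -82/35

Extreme points and C = 6p + 10q:
  (23/35, -22/35) → C = -82/35
  (139/35, -16/7) → C = 34/35
  (-1, 6) → C = 54

The optimum lies where -5p - 10q = 3 and -12p - 3q = -6.
Solving simultaneously gives p = 23/35, q = -22/35.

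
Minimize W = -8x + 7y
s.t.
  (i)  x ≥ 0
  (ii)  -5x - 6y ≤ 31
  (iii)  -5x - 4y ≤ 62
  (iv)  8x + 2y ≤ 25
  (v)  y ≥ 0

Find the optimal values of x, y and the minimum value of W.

Extreme points and W = -8x + 7y:
  (0, 25/2) → W = 175/2
  (0, 0) → W = 0
  (25/8, 0) → W = -25

The binding constraints are 8x + 2y = 25 and y = 0.
Solving simultaneously gives x = 25/8, y = 0.

x = 25/8, y = 0, minimum W = -25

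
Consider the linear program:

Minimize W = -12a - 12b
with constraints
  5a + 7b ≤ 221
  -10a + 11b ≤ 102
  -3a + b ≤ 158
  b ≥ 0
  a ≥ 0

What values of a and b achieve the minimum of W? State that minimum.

a = 221/5, b = 0, minimum W = -2652/5

Corner points and W = -12a - 12b:
  (1717/125, 544/25) → W = -53244/125
  (221/5, 0) → W = -2652/5
  (0, 102/11) → W = -1224/11
  (0, 0) → W = 0

At the optimal vertex, 5a + 7b = 221 and b = 0.
Solving simultaneously gives a = 221/5, b = 0.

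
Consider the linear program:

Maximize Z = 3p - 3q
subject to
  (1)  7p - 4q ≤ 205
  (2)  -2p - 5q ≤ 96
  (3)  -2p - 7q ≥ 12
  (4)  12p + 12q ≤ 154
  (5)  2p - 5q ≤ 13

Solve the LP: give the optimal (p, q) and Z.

p = 31/24, q = -25/12, maximum Z = 81/8

Extreme points and Z = 3p - 3q:
  (-153, 42) → Z = -585
  (-83/4, -109/10) → Z = -591/20
  (31/24, -25/12) → Z = 81/8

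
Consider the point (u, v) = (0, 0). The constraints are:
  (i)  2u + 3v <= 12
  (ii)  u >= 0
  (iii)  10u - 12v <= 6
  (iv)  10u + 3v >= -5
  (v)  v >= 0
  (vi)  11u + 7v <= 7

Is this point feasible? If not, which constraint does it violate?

feasible

(i): 0 ≤ 12 ✓
(ii): 0 ≥ 0 ✓
(iii): 0 ≤ 6 ✓
(iv): 0 ≥ -5 ✓
(v): 0 ≥ 0 ✓
(vi): 0 ≤ 7 ✓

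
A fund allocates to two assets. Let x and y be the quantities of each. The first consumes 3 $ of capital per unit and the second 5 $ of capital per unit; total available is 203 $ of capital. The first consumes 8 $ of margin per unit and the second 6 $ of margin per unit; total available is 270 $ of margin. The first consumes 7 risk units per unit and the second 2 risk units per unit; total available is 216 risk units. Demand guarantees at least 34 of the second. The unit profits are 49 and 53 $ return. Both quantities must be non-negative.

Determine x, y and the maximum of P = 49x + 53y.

x = 6, y = 37, maximum P = 2255

Extreme points and P = 49x + 53y:
  (0, 203/5) → P = 10759/5
  (0, 34) → P = 1802
  (6, 37) → P = 2255
  (33/4, 34) → P = 8825/4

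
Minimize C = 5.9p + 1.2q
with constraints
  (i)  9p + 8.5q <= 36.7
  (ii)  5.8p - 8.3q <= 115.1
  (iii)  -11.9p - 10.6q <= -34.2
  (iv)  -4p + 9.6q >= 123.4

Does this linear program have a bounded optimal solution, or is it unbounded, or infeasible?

bounded optimum

Corner points and C = 5.9p + 1.2q:
  (-9832/575, 12893/575) → C = -212686/2875
  (-34829/6020, 6287/602) → C = -1300471/60200
  (-24493/3916, 80263/7832) → C = -963509/39160
The feasible region has finitely many vertices and no improving ray; the minimum is -212686/2875 at (-9832/575, 12893/575).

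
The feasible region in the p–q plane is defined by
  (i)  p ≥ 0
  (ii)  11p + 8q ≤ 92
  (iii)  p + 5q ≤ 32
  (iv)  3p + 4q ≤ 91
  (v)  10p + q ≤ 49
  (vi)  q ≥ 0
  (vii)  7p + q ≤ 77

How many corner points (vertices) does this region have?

5

Pairwise boundary intersections that survive every other constraint:
  (0, 32/5)
  (0, 0)
  (204/47, 260/47)
  (100/23, 127/23)
  (49/10, 0)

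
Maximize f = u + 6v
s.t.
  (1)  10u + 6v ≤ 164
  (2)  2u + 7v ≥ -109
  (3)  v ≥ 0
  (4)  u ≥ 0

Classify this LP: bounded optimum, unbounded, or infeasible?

bounded optimum

Feasible corners and f = u + 6v:
  (82/5, 0) → f = 82/5
  (0, 82/3) → f = 164
  (0, 0) → f = 0
The feasible region has finitely many vertices and no improving ray; the maximum is 164 at (0, 82/3).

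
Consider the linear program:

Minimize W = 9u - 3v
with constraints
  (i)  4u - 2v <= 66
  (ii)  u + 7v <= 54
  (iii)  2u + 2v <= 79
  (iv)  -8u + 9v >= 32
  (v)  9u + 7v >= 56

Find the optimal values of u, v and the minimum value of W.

u = 1/4, v = 215/28, minimum W = -291/14

Feasible corners and W = 9u - 3v:
  (262/65, 464/65) → W = 966/65
  (1/4, 215/28) → W = -291/14
  (280/137, 736/137) → W = 312/137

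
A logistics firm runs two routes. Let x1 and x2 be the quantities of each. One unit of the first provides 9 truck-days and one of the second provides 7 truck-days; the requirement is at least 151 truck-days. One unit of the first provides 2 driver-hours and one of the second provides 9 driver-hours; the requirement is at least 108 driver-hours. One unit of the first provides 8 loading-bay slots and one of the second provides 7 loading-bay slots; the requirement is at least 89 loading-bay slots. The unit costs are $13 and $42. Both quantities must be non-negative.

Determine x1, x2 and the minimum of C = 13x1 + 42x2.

x1 = 9, x2 = 10, minimum C = 537

The feasible region is unbounded (it extends along (0, 1), (1, 0)), but C strictly increases along every unbounded feasible direction, so there is no improving ray and the minimum is attained at a vertex.

At the optimal vertex, 9x1 + 7x2 = 151 and 2x1 + 9x2 = 108.
Solving simultaneously gives x1 = 9, x2 = 10.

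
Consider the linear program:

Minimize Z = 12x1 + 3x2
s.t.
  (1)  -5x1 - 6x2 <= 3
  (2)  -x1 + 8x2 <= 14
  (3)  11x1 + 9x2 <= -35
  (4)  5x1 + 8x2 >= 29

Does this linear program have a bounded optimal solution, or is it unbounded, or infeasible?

infeasible

The boundaries -5x1 - 6x2 = 3 and 5x1 + 8x2 = 29 meet at (-99/5, 16), but that point violates -x1 + 8x2 ≤ 14. Every candidate vertex is excluded by some other constraint, so the feasible region is empty.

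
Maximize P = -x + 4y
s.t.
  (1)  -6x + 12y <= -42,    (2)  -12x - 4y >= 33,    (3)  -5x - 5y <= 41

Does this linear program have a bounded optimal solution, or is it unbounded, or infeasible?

bounded optimum

Corner points and P = -x + 4y:
  (-19/14, -117/28) → P = -215/14
  (-47/15, -76/15) → P = -257/15
  (-1/40, -327/40) → P = -1307/40
The feasible region has finitely many vertices and no improving ray; the maximum is -215/14 at (-19/14, -117/28).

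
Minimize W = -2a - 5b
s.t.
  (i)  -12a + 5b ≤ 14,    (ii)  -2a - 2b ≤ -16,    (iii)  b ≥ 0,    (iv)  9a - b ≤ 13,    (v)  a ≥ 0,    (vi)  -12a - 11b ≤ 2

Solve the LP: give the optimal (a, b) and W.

a = 79/33, b = 94/11, minimum W = -1568/33

The optimum lies where -12a + 5b = 14 and 9a - b = 13.
Solving simultaneously gives a = 79/33, b = 94/11.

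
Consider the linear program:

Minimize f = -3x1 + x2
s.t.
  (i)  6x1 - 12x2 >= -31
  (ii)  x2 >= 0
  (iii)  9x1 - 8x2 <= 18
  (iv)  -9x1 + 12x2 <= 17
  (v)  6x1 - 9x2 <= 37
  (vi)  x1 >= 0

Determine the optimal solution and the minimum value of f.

x1 = 116/15, x2 = 129/20, minimum f = -67/4

Feasible corners and f = -3x1 + x2:
  (116/15, 129/20) → f = -67/4
  (14/3, 59/12) → f = -109/12
  (2, 0) → f = -6
  (0, 0) → f = 0
  (0, 17/12) → f = 17/12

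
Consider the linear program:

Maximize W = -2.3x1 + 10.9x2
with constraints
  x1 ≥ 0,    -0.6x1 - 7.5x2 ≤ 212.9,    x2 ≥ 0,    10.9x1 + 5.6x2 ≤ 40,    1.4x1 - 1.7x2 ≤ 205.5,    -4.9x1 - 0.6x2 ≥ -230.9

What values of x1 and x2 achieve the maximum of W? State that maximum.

Extreme points and W = -2.3x1 + 10.9x2:
  (0, 0) → W = 0
  (0, 50/7) → W = 545/7
  (400/109, 0) → W = -920/109

The optimum lies where x1 = 0 and 10.9x1 + 5.6x2 = 40.
Solving simultaneously gives x1 = 0, x2 = 50/7.

x1 = 0, x2 = 50/7, maximum W = 545/7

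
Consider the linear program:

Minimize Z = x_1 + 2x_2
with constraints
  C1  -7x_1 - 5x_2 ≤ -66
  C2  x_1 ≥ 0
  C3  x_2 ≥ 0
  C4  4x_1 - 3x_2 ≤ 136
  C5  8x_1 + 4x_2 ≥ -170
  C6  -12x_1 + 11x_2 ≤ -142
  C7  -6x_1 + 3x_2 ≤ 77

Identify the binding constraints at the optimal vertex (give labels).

C3 and C6

Vertices and Z = x_1 + 2x_2:
  (34, 0) → Z = 34
  (71/6, 0) → Z = 71/6
  (535/4, 133) → Z = 1599/4

The minimum is at (71/6, 0). Substituting into each constraint, equality holds for C3 and C6; the remaining constraints have slack.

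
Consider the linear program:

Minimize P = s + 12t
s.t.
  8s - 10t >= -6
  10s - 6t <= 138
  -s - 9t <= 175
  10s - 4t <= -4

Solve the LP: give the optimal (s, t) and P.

s = -368/47, t = -873/47, minimum P = -10844/47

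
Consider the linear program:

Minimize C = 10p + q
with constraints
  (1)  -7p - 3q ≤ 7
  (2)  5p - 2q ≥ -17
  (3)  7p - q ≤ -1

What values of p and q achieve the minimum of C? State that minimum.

p = -65/29, q = 84/29, minimum C = -566/29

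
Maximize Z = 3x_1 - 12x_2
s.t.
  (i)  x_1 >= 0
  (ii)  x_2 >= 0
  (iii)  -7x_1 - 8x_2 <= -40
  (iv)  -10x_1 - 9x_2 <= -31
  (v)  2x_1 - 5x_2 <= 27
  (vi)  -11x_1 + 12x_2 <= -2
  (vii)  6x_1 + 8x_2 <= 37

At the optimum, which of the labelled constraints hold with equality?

Corner points and Z = 3x_1 - 12x_2:
  (40/7, 0) → Z = 120/7
  (37/6, 0) → Z = 37/2
  (3, 19/8) → Z = -39/2

The maximum is at (37/6, 0). Substituting into each constraint, equality holds for (ii) and (vii); the remaining constraints have slack.

(ii) and (vii)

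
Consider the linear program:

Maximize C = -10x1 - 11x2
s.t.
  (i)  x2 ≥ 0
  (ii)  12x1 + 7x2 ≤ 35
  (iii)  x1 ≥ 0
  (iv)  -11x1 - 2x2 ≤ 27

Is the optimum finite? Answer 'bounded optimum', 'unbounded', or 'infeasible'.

bounded optimum

Feasible corners and C = -10x1 - 11x2:
  (35/12, 0) → C = -175/6
  (0, 0) → C = 0
  (0, 5) → C = -55
The feasible region has finitely many vertices and no improving ray; the maximum is 0 at (0, 0).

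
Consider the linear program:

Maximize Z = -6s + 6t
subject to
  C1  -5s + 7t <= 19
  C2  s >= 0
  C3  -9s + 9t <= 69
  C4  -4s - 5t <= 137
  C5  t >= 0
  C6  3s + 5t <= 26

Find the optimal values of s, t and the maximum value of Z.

s = 0, t = 19/7, maximum Z = 114/7

Corner points and Z = -6s + 6t:
  (0, 19/7) → Z = 114/7
  (87/46, 187/46) → Z = 300/23
  (0, 0) → Z = 0
  (26/3, 0) → Z = -52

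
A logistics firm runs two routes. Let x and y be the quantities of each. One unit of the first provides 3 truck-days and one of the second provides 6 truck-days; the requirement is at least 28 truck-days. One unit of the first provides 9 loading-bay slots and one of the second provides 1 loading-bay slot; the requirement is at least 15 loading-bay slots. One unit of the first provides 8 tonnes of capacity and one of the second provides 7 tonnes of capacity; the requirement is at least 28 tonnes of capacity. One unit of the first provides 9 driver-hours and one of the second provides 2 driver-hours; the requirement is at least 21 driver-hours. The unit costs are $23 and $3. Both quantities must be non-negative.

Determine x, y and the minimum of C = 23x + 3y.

The feasible region is unbounded (it extends along (0, 1), (1, 0)), but C strictly increases along every unbounded feasible direction, so there is no improving ray and the minimum is attained at a vertex.

x = 1, y = 6, minimum C = 41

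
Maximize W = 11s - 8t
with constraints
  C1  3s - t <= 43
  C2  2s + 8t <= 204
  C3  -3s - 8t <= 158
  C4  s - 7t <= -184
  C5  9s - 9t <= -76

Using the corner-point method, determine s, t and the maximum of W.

Vertices and W = 11s - 8t:
  (-362, 116) → W = -4910
  (-2, 26) → W = -230
  (-2578/29, 394/29) → W = -31510/29

s = -2, t = 26, maximum W = -230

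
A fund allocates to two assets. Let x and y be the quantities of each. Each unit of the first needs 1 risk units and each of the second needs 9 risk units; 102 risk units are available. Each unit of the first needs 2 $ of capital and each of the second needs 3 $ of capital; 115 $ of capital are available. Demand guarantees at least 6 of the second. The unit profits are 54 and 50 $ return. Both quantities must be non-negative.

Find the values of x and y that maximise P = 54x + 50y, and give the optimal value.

Vertices and P = 54x + 50y:
  (0, 34/3) → P = 1700/3
  (0, 6) → P = 300
  (48, 6) → P = 2892

x = 48, y = 6, maximum P = 2892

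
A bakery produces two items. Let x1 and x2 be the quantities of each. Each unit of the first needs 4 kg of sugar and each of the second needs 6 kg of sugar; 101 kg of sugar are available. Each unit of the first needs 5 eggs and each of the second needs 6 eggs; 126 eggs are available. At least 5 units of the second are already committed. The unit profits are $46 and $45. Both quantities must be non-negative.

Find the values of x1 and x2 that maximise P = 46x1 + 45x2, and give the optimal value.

x1 = 71/4, x2 = 5, maximum P = 2083/2

Corner points and P = 46x1 + 45x2:
  (0, 101/6) → P = 1515/2
  (0, 5) → P = 225
  (71/4, 5) → P = 2083/2

The binding constraints are 4x1 + 6x2 = 101 and x2 = 5.
Solving simultaneously gives x1 = 71/4, x2 = 5.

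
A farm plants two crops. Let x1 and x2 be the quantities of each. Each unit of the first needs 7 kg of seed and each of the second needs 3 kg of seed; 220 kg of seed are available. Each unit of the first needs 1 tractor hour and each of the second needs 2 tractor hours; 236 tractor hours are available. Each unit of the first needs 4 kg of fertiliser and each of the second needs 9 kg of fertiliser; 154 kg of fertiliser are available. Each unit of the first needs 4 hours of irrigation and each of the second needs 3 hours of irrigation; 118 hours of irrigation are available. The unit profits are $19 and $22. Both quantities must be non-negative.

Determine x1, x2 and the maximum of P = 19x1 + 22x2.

x1 = 25, x2 = 6, maximum P = 607

Corner points and P = 19x1 + 22x2:
  (0, 0) → P = 0
  (0, 154/9) → P = 3388/9
  (59/2, 0) → P = 1121/2
  (25, 6) → P = 607

At the optimal vertex, 4x1 + 9x2 = 154 and 4x1 + 3x2 = 118.
Solving simultaneously gives x1 = 25, x2 = 6.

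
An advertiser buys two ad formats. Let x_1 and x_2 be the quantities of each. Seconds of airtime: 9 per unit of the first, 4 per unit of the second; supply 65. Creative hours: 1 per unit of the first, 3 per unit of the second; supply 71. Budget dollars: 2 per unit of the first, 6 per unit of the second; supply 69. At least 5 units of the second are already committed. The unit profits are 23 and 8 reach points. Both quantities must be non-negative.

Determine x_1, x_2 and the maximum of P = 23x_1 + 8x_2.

Corner points and P = 23x_1 + 8x_2:
  (0, 23/2) → P = 92
  (0, 5) → P = 40
  (57/23, 491/46) → P = 3275/23
  (5, 5) → P = 155

x_1 = 5, x_2 = 5, maximum P = 155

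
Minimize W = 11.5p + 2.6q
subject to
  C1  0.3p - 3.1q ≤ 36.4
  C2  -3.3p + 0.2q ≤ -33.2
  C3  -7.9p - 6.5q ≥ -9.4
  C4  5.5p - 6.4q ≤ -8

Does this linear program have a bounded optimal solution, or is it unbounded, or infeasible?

infeasible

The boundaries 0.3p - 3.1q = 36.4 and -3.3p + 0.2q = -33.2 meet at (3188/339, -1224/113), but that point violates 5.5p - 6.4q ≤ -8. Every candidate vertex is excluded by some other constraint, so the feasible region is empty.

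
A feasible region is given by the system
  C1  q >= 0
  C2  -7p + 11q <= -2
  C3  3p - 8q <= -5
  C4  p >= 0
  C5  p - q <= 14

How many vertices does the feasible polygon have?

The feasible vertices (each the meet of two boundaries and inside every other half-plane) are:
  (71/23, 41/23)
  (38, 24)
  (117/5, 47/5)

3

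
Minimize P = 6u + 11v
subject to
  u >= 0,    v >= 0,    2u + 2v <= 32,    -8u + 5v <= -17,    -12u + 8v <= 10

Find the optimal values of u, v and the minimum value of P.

Corner points and P = 6u + 11v:
  (16, 0) → P = 96
  (17/8, 0) → P = 51/4
  (97/13, 111/13) → P = 1803/13

The optimum lies where v = 0 and -8u + 5v = -17.
Solving simultaneously gives u = 17/8, v = 0.

u = 17/8, v = 0, minimum P = 51/4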